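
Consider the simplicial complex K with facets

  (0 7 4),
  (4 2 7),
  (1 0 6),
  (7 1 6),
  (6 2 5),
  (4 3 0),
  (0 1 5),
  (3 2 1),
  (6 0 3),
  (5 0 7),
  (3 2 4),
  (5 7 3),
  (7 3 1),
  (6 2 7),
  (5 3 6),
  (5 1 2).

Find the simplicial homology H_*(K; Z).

Order the vertices as 0 < 1 < 2 < 3 < 4 < 5 < 6 < 7. Listing each simplex with vertices in this order, K has dimension 2 with simplices:

  0-simplices (8): [0], [1], [2], [3], [4], [5], [6], [7]
  1-simplices (24): (24 of them)
  2-simplices (16): [0,1,5], [0,1,6], [0,3,4], [0,3,6], [0,4,7], [0,5,7], [1,2,3], [1,2,5], [1,3,7], [1,6,7], [2,3,4], [2,4,7], [2,5,6], [2,6,7], [3,5,6], [3,5,7]

so the chain groups are C_0 ≅ Z^8, C_1 ≅ Z^24, C_2 ≅ Z^16.

∂_1: C_1 → C_0 sends each edge [p,q] (with p < q) to q − p.
This gives a 8×24 integer matrix of rank 7; reducing to Smith normal form yields diagonal entries (1,1,1,1,1,1,1).

Boundary ∂_2: C_2 → C_1 acts by ∂[p,q,r] = [q,r] − [p,r] + [p,q]. For instance
  ∂[2,3,4] = [3,4] − [2,4] + [2,3],
  ∂[2,5,6] = [5,6] − [2,6] + [2,5].
As a 24×16 matrix over Z this has rank 15, with invariant factors (1,1,1,1,1,1,1,1,1,1,1,1,1,1,1).

Now H_k = ker ∂_k / im ∂_{k+1}, so:

  H_0: rank C_0 − rank ∂_1 = 8 − 7 = 1, and the invariant factors of ∂_1 are all 1, so H_0 ≅ Z.
  H_1: rank ker ∂_1 − rank ∂_2 = (24 − 7) − 15 = 2, and the invariant factors of ∂_2 are all 1, so H_1 ≅ Z^2.
  H_2: rank ker ∂_2 − rank ∂_3 = (16 − 15) − 0 = 1, and there is no ∂_3, so H_2 ≅ Z.

H_0 ≅ Z,  H_1 ≅ Z^2,  H_2 ≅ Z.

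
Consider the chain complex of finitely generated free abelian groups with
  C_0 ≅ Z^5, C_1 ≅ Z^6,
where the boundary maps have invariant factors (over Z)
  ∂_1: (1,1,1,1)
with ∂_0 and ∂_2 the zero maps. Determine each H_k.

H_0: b_0 = 5 − 0 − 4 = 1; torsion from ∂_1 factors > 1: none. So H_0 = Z.
H_1: b_1 = 6 − 4 − 0 = 2; torsion from ∂_2 factors > 1: none. So H_1 = Z^2.

H_0 = Z,  H_1 = Z^2.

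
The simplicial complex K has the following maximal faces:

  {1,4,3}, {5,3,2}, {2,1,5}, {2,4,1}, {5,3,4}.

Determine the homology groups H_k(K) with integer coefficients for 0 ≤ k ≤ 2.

H_0 = Z,  H_1 = Z,  H_2 = 0.

Fix the vertex order 1 < 2 < 3 < 4 < 5 and write every simplex with vertices in increasing order. Then dim K = 2 and the simplices of K are:

  0-simplices (5): [1], [2], [3], [4], [5]
  1-simplices (10): [1,2], [1,3], [1,4], [1,5], [2,3], [2,4], [2,5], [3,4], [3,5], [4,5]
  2-simplices (5): [1,2,4], [1,2,5], [1,3,4], [2,3,5], [3,4,5]

so the chain groups are C_0 ≅ Z^5, C_1 ≅ Z^10, C_2 ≅ Z^5.

Boundary ∂_1: C_1 → C_0 is given by ∂[p,q] = [q] − [p]. For instance
  ∂[1,2] = [2] − [1].
This gives a 5×10 integer matrix of rank 4; reducing to Smith normal form yields diagonal entries (1,1,1,1).

∂_2: C_2 → C_1 sends each 2-simplex [p,q,r] to [q,r] − [p,r] + [p,q]. For instance
  ∂[1,3,4] = [3,4] − [1,4] + [1,3],
  ∂[1,2,5] = [2,5] − [1,5] + [1,2].
As a 10×5 matrix over Z this has rank 5, with invariant factors (1,1,1,1,1).

Computing H_k = (kernel of ∂_k) / (image of ∂_{k+1}):

  H_0: rank C_0 − rank ∂_1 = 5 − 4 = 1, and the invariant factors of ∂_1 are all 1, so H_0 ≅ Z.
  H_1: rank ker ∂_1 − rank ∂_2 = (10 − 4) − 5 = 1, and the invariant factors of ∂_2 are all 1, so H_1 ≅ Z.
  H_2: rank ker ∂_2 − rank ∂_3 = (5 − 5) − 0 = 0, and there is no ∂_3, so H_2 ≅ 0.

(K is a triangulation of the Möbius band.)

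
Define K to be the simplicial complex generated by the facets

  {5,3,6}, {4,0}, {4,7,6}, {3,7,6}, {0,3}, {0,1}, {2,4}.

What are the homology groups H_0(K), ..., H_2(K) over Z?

Order the vertices as 0 < 1 < 2 < 3 < 4 < 5 < 6 < 7. Listing each simplex with vertices in this order, K has dimension 2 with simplices:

  0-simplices (8): [0], [1], [2], [3], [4], [5], [6], [7]
  1-simplices (11): [0,1], [0,3], [0,4], [2,4], [3,5], [3,6], [3,7], [4,6], [4,7], [5,6], [6,7]
  2-simplices (3): [3,5,6], [3,6,7], [4,6,7]

Hence C_0 ≅ Z^8, C_1 ≅ Z^11, C_2 ≅ Z^3.

The boundary map ∂_1: C_1 → C_0 maps an edge to its endpoints' difference, ∂[p,q] = q − p. For instance
  ∂[6,7] = [7] − [6].
The 8×11 boundary matrix has rank 7 and Smith normal form diag(1,1,1,1,1,1,1).

Boundary ∂_2: C_2 → C_1 acts by ∂[p,q,r] = [q,r] − [p,r] + [p,q]. For instance
  ∂[3,6,7] = [6,7] − [3,7] + [3,6],
  ∂[4,6,7] = [6,7] − [4,7] + [4,6].
This gives a 11×3 integer matrix of rank 3; reducing to Smith normal form yields diagonal entries (1,1,1).

Computing H_k = (kernel of ∂_k) / (image of ∂_{k+1}):

  H_0: rank C_0 − rank ∂_1 = 8 − 7 = 1, and the invariant factors of ∂_1 are all 1, so H_0 = Z.
  H_1: rank ker ∂_1 − rank ∂_2 = (11 − 7) − 3 = 1, and the invariant factors of ∂_2 are all 1, so H_1 = Z.
  H_2: rank ker ∂_2 − rank ∂_3 = (3 − 3) − 0 = 0, and there is no ∂_3, so H_2 = 0.

H_0 ≅ Z,  H_1 ≅ Z,  H_2 = 0.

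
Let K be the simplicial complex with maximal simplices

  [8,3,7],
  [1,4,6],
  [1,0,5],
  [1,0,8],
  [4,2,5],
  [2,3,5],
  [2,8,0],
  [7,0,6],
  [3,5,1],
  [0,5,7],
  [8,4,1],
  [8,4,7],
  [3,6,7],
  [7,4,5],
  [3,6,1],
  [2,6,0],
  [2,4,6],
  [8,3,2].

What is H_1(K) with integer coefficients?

H_1 ≅ Z^2.

K has 9 vertices, 27 edges, 18 triangles.
rank ∂_1 = 8, rank ∂_2 = 17 ⇒ b_1 = 27 − 8 − 17 = 2; all invariant factors of ∂_2 are 1 so no torsion. So H_1 ≅ Z^2.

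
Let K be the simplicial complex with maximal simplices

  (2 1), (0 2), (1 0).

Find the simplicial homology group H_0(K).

H_0 ≅ Z.

Order the vertices as 0 < 1 < 2. Listing each simplex with vertices in this order, K has dimension 1 with simplices:

  0-simplices (3): [0], [1], [2]
  1-simplices (3): [0,1], [0,2], [1,2]

so the chain groups are C_0 ≅ Z^3, C_1 ≅ Z^3.

∂_1: C_1 → C_0 maps an edge to its endpoints' difference, ∂[p,q] = q − p. For instance
  ∂[1,2] = [2] − [1].
The 3×3 boundary matrix has rank 2 and Smith normal form diag(1,1).

Reading off H_k = ker ∂_k / im ∂_{k+1}:

  H_0: rank C_0 − rank ∂_1 = 3 − 2 = 1, and the invariant factors of ∂_1 are all 1, so H_0 = Z.

(K is a triangulation of the circle S^1.)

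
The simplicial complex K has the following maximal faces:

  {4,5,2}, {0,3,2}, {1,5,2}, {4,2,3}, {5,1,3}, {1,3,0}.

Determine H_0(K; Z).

Fix the vertex order 0 < 1 < 2 < 3 < 4 < 5 and write every simplex with vertices in increasing order. Then dim K = 2 and the simplices of K are:

  0-simplices (6): [0], [1], [2], [3], [4], [5]
  1-simplices (12): [0,1], [0,2], [0,3], [1,2], [1,3], [1,5], [2,3], [2,4], [2,5], [3,4], [3,5], [4,5]
  2-simplices (6): [0,1,3], [0,2,3], [1,2,5], [1,3,5], [2,3,4], [2,4,5]

giving chain groups C_0 ≅ Z^6, C_1 ≅ Z^12, C_2 ≅ Z^6.

The boundary map ∂_1: C_1 → C_0 sends each edge [p,q] (with p < q) to q − p.
The resulting 6×12 matrix has rank 5, and its Smith normal form has invariant factors (1,1,1,1,1).

Boundary ∂_2: C_2 → C_1 acts by ∂[p,q,r] = [q,r] − [p,r] + [p,q]. For instance
  ∂[0,2,3] = [2,3] − [0,3] + [0,2],
  ∂[1,2,5] = [2,5] − [1,5] + [1,2].
As a 12×6 matrix over Z this has rank 6, with invariant factors (1,1,1,1,1,1).

Reading off H_k = ker ∂_k / im ∂_{k+1}:

  H_0: rank C_0 − rank ∂_1 = 6 − 5 = 1, and the invariant factors of ∂_1 are all 1, so H_0 ≅ Z.

(K is a triangulation of the cylinder S^1 x I.)

H_0 ≅ Z.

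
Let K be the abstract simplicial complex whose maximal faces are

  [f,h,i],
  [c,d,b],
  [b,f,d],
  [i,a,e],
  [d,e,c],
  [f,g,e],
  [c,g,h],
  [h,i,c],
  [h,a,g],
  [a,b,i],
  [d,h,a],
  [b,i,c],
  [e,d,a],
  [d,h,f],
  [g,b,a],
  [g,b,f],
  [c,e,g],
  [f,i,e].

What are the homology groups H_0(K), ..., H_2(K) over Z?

K has 9 vertices, 27 edges, 18 triangles.
rank ∂_0 = 0, rank ∂_1 = 8 ⇒ b_0 = 9 − 0 − 8 = 1; all invariant factors of ∂_1 are 1 so no torsion. So H_0 ≅ Z.
rank ∂_1 = 8, rank ∂_2 = 17 ⇒ b_1 = 27 − 8 − 17 = 2; all invariant factors of ∂_2 are 1 so no torsion. So H_1 ≅ Z^2.
rank ∂_2 = 17, rank ∂_3 = 0 ⇒ b_2 = 18 − 17 − 0 = 1. So H_2 ≅ Z.

H_0 ≅ Z,  H_1 ≅ Z^2,  H_2 ≅ Z.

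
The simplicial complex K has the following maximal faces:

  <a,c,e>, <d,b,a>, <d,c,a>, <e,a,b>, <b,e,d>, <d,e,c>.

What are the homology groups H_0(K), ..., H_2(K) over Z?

Fix the vertex order a < b < c < d < e and write every simplex with vertices in increasing order. Then dim K = 2 and the simplices of K are:

  0-simplices (5): a, b, c, d, e
  1-simplices (9): ab, ac, ad, ae, bd, be, cd, ce, de
  2-simplices (6): abd, abe, acd, ace, bde, cde

so the chain groups are C_0 ≅ Z^5, C_1 ≅ Z^9, C_2 ≅ Z^6.

∂_1: C_1 → C_0 sends each edge [p,q] (with p < q) to q − p. For instance
  ∂be = e − b.
The resulting 5×9 matrix has rank 4, and its Smith normal form has invariant factors (1,1,1,1).

∂_2: C_2 → C_1 maps a triangle to the signed sum of its edges. For instance
  ∂cde = de − ce + cd,
  ∂ace = ce − ae + ac.
As a 9×6 matrix over Z this has rank 5, with invariant factors (1,1,1,1,1).

From H_k ≅ ker(∂_k) / im(∂_{k+1}) we obtain:

  H_0: rank C_0 − rank ∂_1 = 5 − 4 = 1, and the invariant factors of ∂_1 are all 1, so H_0 ≅ Z.
  H_1: rank ker ∂_1 − rank ∂_2 = (9 − 4) − 5 = 0, and the invariant factors of ∂_2 are all 1, so H_1 ≅ 0.
  H_2: rank ker ∂_2 − rank ∂_3 = (6 − 5) − 0 = 1, and there is no ∂_3, so H_2 ≅ Z.

(K is a triangulation of the 2-sphere S^2.)

H_0 = Z,  H_1 = 0,  H_2 = Z.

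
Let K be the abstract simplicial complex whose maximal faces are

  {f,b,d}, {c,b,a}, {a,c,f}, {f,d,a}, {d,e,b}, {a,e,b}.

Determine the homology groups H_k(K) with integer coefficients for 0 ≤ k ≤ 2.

We work with the vertex ordering a < b < c < d < e < f. The simplices of K, each written with vertices in increasing order, are:

  0-simplices (6): a, b, c, d, e, f
  1-simplices (12): ab, ac, ad, ae, af, bc, bd, be, bf, cf, de, df
  2-simplices (6): abc, abe, acf, adf, bde, bdf

so the chain groups are C_0 ≅ Z^6, C_1 ≅ Z^12, C_2 ≅ Z^6.

Boundary ∂_1: C_1 → C_0 sends each edge [p,q] (with p < q) to q − p. For instance
  ∂de = e − d.
This gives a 6×12 integer matrix of rank 5; reducing to Smith normal form yields diagonal entries (1,1,1,1,1).

The boundary map ∂_2: C_2 → C_1 maps a triangle to the signed sum of its edges. For instance
  ∂bde = de − be + bd,
  ∂bdf = df − bf + bd.
The resulting 12×6 matrix has rank 6, and its Smith normal form has invariant factors (1,1,1,1,1,1).

Computing H_k = (kernel of ∂_k) / (image of ∂_{k+1}):

  H_0: rank C_0 − rank ∂_1 = 6 − 5 = 1, and the invariant factors of ∂_1 are all 1, so H_0 = Z.
  H_1: rank ker ∂_1 − rank ∂_2 = (12 − 5) − 6 = 1, and the invariant factors of ∂_2 are all 1, so H_1 = Z.
  H_2: rank ker ∂_2 − rank ∂_3 = (6 − 6) − 0 = 0, and there is no ∂_3, so H_2 = 0.

As a check, the Euler characteristic is 6 − 12 + 6 = 0, which agrees with 1 − 1 + 0 = 0.

H_0 = Z,  H_1 = Z,  H_2 = 0.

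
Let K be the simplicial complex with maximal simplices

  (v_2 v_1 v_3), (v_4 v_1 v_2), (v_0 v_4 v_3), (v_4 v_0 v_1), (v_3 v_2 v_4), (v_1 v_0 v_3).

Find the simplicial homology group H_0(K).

Order the vertices as v_0 < v_1 < v_2 < v_3 < v_4. Listing each simplex with vertices in this order, K has dimension 2 with simplices:

  0-simplices (5): [v_0], [v_1], [v_2], [v_3], [v_4]
  1-simplices (9): [v_0,v_1], [v_0,v_3], [v_0,v_4], [v_1,v_2], [v_1,v_3], [v_1,v_4], [v_2,v_3], [v_2,v_4], [v_3,v_4]
  2-simplices (6): [v_0,v_1,v_3], [v_0,v_1,v_4], [v_0,v_3,v_4], [v_1,v_2,v_3], [v_1,v_2,v_4], [v_2,v_3,v_4]

giving chain groups C_0 ≅ Z^5, C_1 ≅ Z^9, C_2 ≅ Z^6.

The boundary map ∂_1: C_1 → C_0 sends each edge [p,q] (with p < q) to q − p.
The resulting 5×9 matrix has rank 4, and its Smith normal form has invariant factors (1,1,1,1).

The boundary map ∂_2: C_2 → C_1 acts by ∂[p,q,r] = [q,r] − [p,r] + [p,q]. For instance
  ∂[v_0,v_1,v_3] = [v_1,v_3] − [v_0,v_3] + [v_0,v_1],
  ∂[v_1,v_2,v_4] = [v_2,v_4] − [v_1,v_4] + [v_1,v_2].
As a 9×6 matrix over Z this has rank 5, with invariant factors (1,1,1,1,1).

Reading off H_k = ker ∂_k / im ∂_{k+1}:

  H_0: rank C_0 − rank ∂_1 = 5 − 4 = 1, and the invariant factors of ∂_1 are all 1, so H_0 = Z.

H_0 ≅ Z.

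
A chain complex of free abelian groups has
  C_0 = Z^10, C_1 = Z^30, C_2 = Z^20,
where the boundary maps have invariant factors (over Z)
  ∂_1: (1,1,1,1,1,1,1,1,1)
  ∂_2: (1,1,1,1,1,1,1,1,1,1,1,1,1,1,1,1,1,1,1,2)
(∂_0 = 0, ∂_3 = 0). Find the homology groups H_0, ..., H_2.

H_0 = Z,  H_1 = Z ⊕ Z/2Z,  H_2 = 0.

H_0: b_0 = 10 − 0 − 9 = 1; torsion from ∂_1 factors > 1: none. So H_0 = Z.
H_1: b_1 = 30 − 9 − 20 = 1; torsion from ∂_2 factors > 1: [2]. So H_1 = Z ⊕ Z/2Z.
H_2: b_2 = 20 − 20 − 0 = 0; torsion from ∂_3 factors > 1: none. So H_2 = 0.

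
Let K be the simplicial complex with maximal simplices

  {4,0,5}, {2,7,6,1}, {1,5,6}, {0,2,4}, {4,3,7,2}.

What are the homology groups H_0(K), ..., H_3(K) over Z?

We work with the vertex ordering 0 < 1 < 2 < 3 < 4 < 5 < 6 < 7. The simplices of K, each written with vertices in increasing order, are:

  0-simplices (8): [0], [1], [2], [3], [4], [5], [6], [7]
  1-simplices (17): [0,2], [0,4], [0,5], [1,2], [1,5], [1,6], [1,7], [2,3], [2,4], [2,6], [2,7], [3,4], [3,7], [4,5], [4,7], [5,6], [6,7]
  2-simplices (11): [0,2,4], [0,4,5], [1,2,6], [1,2,7], [1,5,6], [1,6,7], [2,3,4], [2,3,7], [2,4,7], [2,6,7], [3,4,7]
  3-simplices (2): [1,2,6,7], [2,3,4,7]

giving chain groups C_0 ≅ Z^8, C_1 ≅ Z^17, C_2 ≅ Z^11, C_3 ≅ Z^2.

∂_1: C_1 → C_0 sends each edge [p,q] (with p < q) to q − p.
As a 8×17 matrix over Z this has rank 7, with invariant factors (1,1,1,1,1,1,1).

The boundary map ∂_2: C_2 → C_1 maps a triangle to the signed sum of its edges. For instance
  ∂[1,5,6] = [5,6] − [1,6] + [1,5],
  ∂[0,4,5] = [4,5] − [0,5] + [0,4].
This gives a 17×11 integer matrix of rank 9; reducing to Smith normal form yields diagonal entries (1,1,1,1,1,1,1,1,1).

∂_3: C_3 → C_2 sends each 3-simplex σ to the alternating sum Σ_i (−1)^i (σ with its i-th vertex removed). For instance
  ∂[1,2,6,7] = [2,6,7] − [1,6,7] + [1,2,7] − [1,2,6],
  ∂[2,3,4,7] = [3,4,7] − [2,4,7] + [2,3,7] − [2,3,4].
The resulting 11×2 matrix has rank 2, and its Smith normal form has invariant factors (1,1).

Reading off H_k = ker ∂_k / im ∂_{k+1}:

  H_0: rank C_0 − rank ∂_1 = 8 − 7 = 1, and the invariant factors of ∂_1 are all 1, so H_0 ≅ Z.
  H_1: rank ker ∂_1 − rank ∂_2 = (17 − 7) − 9 = 1, and the invariant factors of ∂_2 are all 1, so H_1 ≅ Z.
  H_2: rank ker ∂_2 − rank ∂_3 = (11 − 9) − 2 = 0, and the invariant factors of ∂_3 are all 1, so H_2 ≅ 0.
  H_3: rank ker ∂_3 − rank ∂_4 = (2 − 2) − 0 = 0, and there is no ∂_4, so H_3 ≅ 0.

H_0 = Z,  H_1 = Z,  H_2 = 0,  H_3 = 0.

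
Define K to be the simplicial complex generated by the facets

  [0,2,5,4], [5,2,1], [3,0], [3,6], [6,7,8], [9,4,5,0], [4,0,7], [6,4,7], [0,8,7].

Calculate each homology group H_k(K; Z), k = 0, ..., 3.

H_0 = Z,  H_1 = Z,  H_2 = 0,  H_3 = 0.

K has 10 vertices, 20 edges, 12 triangles, 2 3-simplices.
rank ∂_0 = 0, rank ∂_1 = 9 ⇒ b_0 = 10 − 0 − 9 = 1; all invariant factors of ∂_1 are 1 so no torsion. So H_0 = Z.
rank ∂_1 = 9, rank ∂_2 = 10 ⇒ b_1 = 20 − 9 − 10 = 1; all invariant factors of ∂_2 are 1 so no torsion. So H_1 = Z.
rank ∂_2 = 10, rank ∂_3 = 2 ⇒ b_2 = 12 − 10 − 2 = 0; all invariant factors of ∂_3 are 1 so no torsion. So H_2 = 0.
rank ∂_3 = 2, rank ∂_4 = 0 ⇒ b_3 = 2 − 2 − 0 = 0. So H_3 = 0.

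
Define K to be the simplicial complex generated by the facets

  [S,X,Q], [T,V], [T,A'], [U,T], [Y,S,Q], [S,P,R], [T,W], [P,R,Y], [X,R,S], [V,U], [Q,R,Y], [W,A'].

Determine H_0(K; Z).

Take the total order P < Q < R < S < T < U < V < W < X < Y < A' on the vertex set. Then K (dimension 2) consists of the simplices:

  0-simplices (11): [P], [Q], [R], [S], [T], [U], [V], [W], [X], [Y], [A']
  1-simplices (18): [P,R], [P,S], [P,Y], [Q,R], [Q,S], [Q,X], [Q,Y], [R,S], [R,X], [R,Y], [S,X], [S,Y], [T,U], [T,V], [T,W], [T,A'], [U,V], [W,A']
  2-simplices (6): [P,R,S], [P,R,Y], [Q,R,Y], [Q,S,X], [Q,S,Y], [R,S,X]

giving chain groups C_0 ≅ Z^11, C_1 ≅ Z^18, C_2 ≅ Z^6.

∂_1: C_1 → C_0 sends each edge [p,q] (with p < q) to q − p. For instance
  ∂[Q,Y] = [Y] − [Q].
As a 11×18 matrix over Z this has rank 9, with invariant factors (1,1,1,1,1,1,1,1,1).

∂_2: C_2 → C_1 maps a triangle to the signed sum of its edges. For instance
  ∂[Q,S,X] = [S,X] − [Q,X] + [Q,S],
  ∂[R,S,X] = [S,X] − [R,X] + [R,S].
The 18×6 boundary matrix has rank 6 and Smith normal form diag(1,1,1,1,1,1).

Reading off H_k = ker ∂_k / im ∂_{k+1}:

  H_0: rank C_0 − rank ∂_1 = 11 − 9 = 2, and the invariant factors of ∂_1 are all 1, so H_0 = Z^2.

H_0 ≅ Z^2.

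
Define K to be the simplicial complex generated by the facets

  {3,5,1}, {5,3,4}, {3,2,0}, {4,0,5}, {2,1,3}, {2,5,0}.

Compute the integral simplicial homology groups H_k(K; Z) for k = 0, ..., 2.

Fix the vertex order 0 < 1 < 2 < 3 < 4 < 5 and write every simplex with vertices in increasing order. Then dim K = 2 and the simplices of K are:

  0-simplices (6): [0], [1], [2], [3], [4], [5]
  1-simplices (12): [0,2], [0,3], [0,4], [0,5], [1,2], [1,3], [1,5], [2,3], [2,5], [3,4], [3,5], [4,5]
  2-simplices (6): [0,2,3], [0,2,5], [0,4,5], [1,2,3], [1,3,5], [3,4,5]

Hence C_0 ≅ Z^6, C_1 ≅ Z^12, C_2 ≅ Z^6.

Boundary ∂_1: C_1 → C_0 maps an edge to its endpoints' difference, ∂[p,q] = q − p. For instance
  ∂[1,2] = [2] − [1].
The 6×12 boundary matrix has rank 5 and Smith normal form diag(1,1,1,1,1).

∂_2: C_2 → C_1 acts by ∂[p,q,r] = [q,r] − [p,r] + [p,q]. For instance
  ∂[3,4,5] = [4,5] − [3,5] + [3,4],
  ∂[0,4,5] = [4,5] − [0,5] + [0,4].
The 12×6 boundary matrix has rank 6 and Smith normal form diag(1,1,1,1,1,1).

Reading off H_k = ker ∂_k / im ∂_{k+1}:

  H_0: rank C_0 − rank ∂_1 = 6 − 5 = 1, and the invariant factors of ∂_1 are all 1, so H_0 = Z.
  H_1: rank ker ∂_1 − rank ∂_2 = (12 − 5) − 6 = 1, and the invariant factors of ∂_2 are all 1, so H_1 = Z.
  H_2: rank ker ∂_2 − rank ∂_3 = (6 − 6) − 0 = 0, and there is no ∂_3, so H_2 = 0.

As a check, the Euler characteristic is 6 − 12 + 6 = 0, which agrees with 1 − 1 + 0 = 0.

H_0 ≅ Z,  H_1 ≅ Z,  H_2 = 0.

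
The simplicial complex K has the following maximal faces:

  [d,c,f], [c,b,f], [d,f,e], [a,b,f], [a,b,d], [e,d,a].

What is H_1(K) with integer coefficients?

H_1 ≅ Z.

K has 6 vertices, 12 edges, 6 triangles.
rank ∂_1 = 5, rank ∂_2 = 6 ⇒ b_1 = 12 − 5 − 6 = 1; all invariant factors of ∂_2 are 1 so no torsion. So H_1 ≅ Z.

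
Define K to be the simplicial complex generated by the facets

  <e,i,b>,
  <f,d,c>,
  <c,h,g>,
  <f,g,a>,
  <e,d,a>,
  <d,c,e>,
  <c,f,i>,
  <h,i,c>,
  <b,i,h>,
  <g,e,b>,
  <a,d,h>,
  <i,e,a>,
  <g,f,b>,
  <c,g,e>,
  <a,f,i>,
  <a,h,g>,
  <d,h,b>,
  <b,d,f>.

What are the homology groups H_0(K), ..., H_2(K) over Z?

Order the vertices as a < b < c < d < e < f < g < h < i. Listing each simplex with vertices in this order, K has dimension 2 with simplices:

  0-simplices (9): a, b, c, d, e, f, g, h, i
  1-simplices (27): ad, ae, af, ag, ah, ai, bd, be, bf, bg, bh, bi, cd, ce, cf, cg, ch, ci, de, df, dh, eg, ei, fg, fi, gh, hi
  2-simplices (18): ade, adh, aei, afg, afi, agh, bdf, bdh, beg, bei, bfg, bhi, cde, cdf, ceg, cfi, cgh, chi

so the chain groups are C_0 ≅ Z^9, C_1 ≅ Z^27, C_2 ≅ Z^18.

The boundary map ∂_1: C_1 → C_0 sends each edge [p,q] (with p < q) to q − p. For instance
  ∂de = e − d.
The 9×27 boundary matrix has rank 8 and Smith normal form diag(1,1,1,1,1,1,1,1).

Boundary ∂_2: C_2 → C_1 maps a triangle to the signed sum of its edges. For instance
  ∂bfg = fg − bg + bf,
  ∂agh = gh − ah + ag.
As a 27×18 matrix over Z this has rank 17, with invariant factors (1,1,1,1,1,1,1,1,1,1,1,1,1,1,1,1,1).

Now H_k = ker ∂_k / im ∂_{k+1}, so:

  H_0: rank C_0 − rank ∂_1 = 9 − 8 = 1, and the invariant factors of ∂_1 are all 1, so H_0 = Z.
  H_1: rank ker ∂_1 − rank ∂_2 = (27 − 8) − 17 = 2, and the invariant factors of ∂_2 are all 1, so H_1 = Z^2.
  H_2: rank ker ∂_2 − rank ∂_3 = (18 − 17) − 0 = 1, and there is no ∂_3, so H_2 = Z.

As a check, the Euler characteristic is 9 − 27 + 18 = 0, which agrees with 1 − 2 + 1 = 0.
(K is a triangulation of the torus T^2.)

H_0 = Z,  H_1 = Z^2,  H_2 = Z.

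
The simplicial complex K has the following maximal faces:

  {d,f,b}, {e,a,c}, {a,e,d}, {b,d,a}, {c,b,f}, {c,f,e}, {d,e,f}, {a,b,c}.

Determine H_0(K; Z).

K has 6 vertices, 12 edges, 8 triangles.
rank ∂_0 = 0, rank ∂_1 = 5 ⇒ b_0 = 6 − 0 − 5 = 1; all invariant factors of ∂_1 are 1 so no torsion. So H_0 = Z.

H_0 = Z.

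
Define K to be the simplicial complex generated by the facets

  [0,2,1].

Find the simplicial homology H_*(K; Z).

We work with the vertex ordering 0 < 1 < 2. The simplices of K, each written with vertices in increasing order, are:

  0-simplices (3): [0], [1], [2]
  1-simplices (3): [0,1], [0,2], [1,2]
  2-simplices (1): [0,1,2]

so the chain groups are C_0 ≅ Z^3, C_1 ≅ Z^3, C_2 ≅ Z^1.

The boundary map ∂_1: C_1 → C_0 is given by ∂[p,q] = [q] − [p].
The 3×3 boundary matrix has rank 2 and Smith normal form diag(1,1).

∂_2: C_2 → C_1 maps a triangle to the signed sum of its edges. For instance
  ∂[0,1,2] = [1,2] − [0,2] + [0,1].
The resulting 3×1 matrix has rank 1, and its Smith normal form has invariant factors (1).

Computing H_k = (kernel of ∂_k) / (image of ∂_{k+1}):

  H_0: rank C_0 − rank ∂_1 = 3 − 2 = 1, and the invariant factors of ∂_1 are all 1, so H_0 ≅ Z.
  H_1: rank ker ∂_1 − rank ∂_2 = (3 − 2) − 1 = 0, and the invariant factors of ∂_2 are all 1, so H_1 ≅ 0.
  H_2: rank ker ∂_2 − rank ∂_3 = (1 − 1) − 0 = 0, and there is no ∂_3, so H_2 ≅ 0.

As a check, the Euler characteristic is 3 − 3 + 1 = 1, which agrees with 1 − 0 + 0 = 1.

H_0 = Z,  H_1 = 0,  H_2 = 0.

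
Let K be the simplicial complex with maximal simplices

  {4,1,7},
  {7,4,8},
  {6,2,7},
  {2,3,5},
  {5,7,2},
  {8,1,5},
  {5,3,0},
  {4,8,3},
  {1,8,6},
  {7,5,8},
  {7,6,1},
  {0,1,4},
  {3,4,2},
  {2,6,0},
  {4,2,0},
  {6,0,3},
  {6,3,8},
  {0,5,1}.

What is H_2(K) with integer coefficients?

H_2 = 0.

K has 9 vertices, 27 edges, 18 triangles.
rank ∂_2 = 18, rank ∂_3 = 0 ⇒ b_2 = 18 − 18 − 0 = 0. So H_2 = 0.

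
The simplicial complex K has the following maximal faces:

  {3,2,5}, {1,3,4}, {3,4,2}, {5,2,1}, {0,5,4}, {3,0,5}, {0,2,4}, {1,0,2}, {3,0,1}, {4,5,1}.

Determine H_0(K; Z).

Order the vertices as 0 < 1 < 2 < 3 < 4 < 5. Listing each simplex with vertices in this order, K has dimension 2 with simplices:

  0-simplices (6): [0], [1], [2], [3], [4], [5]
  1-simplices (15): [0,1], [0,2], [0,3], [0,4], [0,5], [1,2], [1,3], [1,4], [1,5], [2,3], [2,4], [2,5], [3,4], [3,5], [4,5]
  2-simplices (10): [0,1,2], [0,1,3], [0,2,4], [0,3,5], [0,4,5], [1,2,5], [1,3,4], [1,4,5], [2,3,4], [2,3,5]

Hence C_0 ≅ Z^6, C_1 ≅ Z^15, C_2 ≅ Z^10.

Boundary ∂_1: C_1 → C_0 is given by ∂[p,q] = [q] − [p]. For instance
  ∂[3,4] = [4] − [3].
The 6×15 boundary matrix has rank 5 and Smith normal form diag(1,1,1,1,1).

∂_2: C_2 → C_1 maps a triangle to the signed sum of its edges. For instance
  ∂[2,3,4] = [3,4] − [2,4] + [2,3],
  ∂[1,2,5] = [2,5] − [1,5] + [1,2].
This gives a 15×10 integer matrix of rank 10; reducing to Smith normal form yields diagonal entries (1,1,1,1,1,1,1,1,1,2).

Reading off H_k = ker ∂_k / im ∂_{k+1}:

  H_0: rank C_0 − rank ∂_1 = 6 − 5 = 1, and the invariant factors of ∂_1 are all 1, so H_0 ≅ Z.

H_0 ≅ Z.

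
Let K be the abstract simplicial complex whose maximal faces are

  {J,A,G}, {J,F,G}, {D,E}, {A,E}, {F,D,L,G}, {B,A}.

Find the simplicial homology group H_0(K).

H_0 = Z.

Order the vertices as A < B < D < E < F < G < J < L. Listing each simplex with vertices in this order, K has dimension 3 with simplices:

  0-simplices (8): A, B, D, E, F, G, J, L
  1-simplices (13): AB, AE, AG, AJ, DE, DF, DG, DL, FG, FJ, FL, GJ, GL
  2-simplices (6): AGJ, DFG, DFL, DGL, FGJ, FGL
  3-simplices (1): DFGL

Hence C_0 ≅ Z^8, C_1 ≅ Z^13, C_2 ≅ Z^6, C_3 ≅ Z^1.

Boundary ∂_1: C_1 → C_0 is given by ∂[p,q] = [q] − [p]. For instance
  ∂AG = G − A.
This gives a 8×13 integer matrix of rank 7; reducing to Smith normal form yields diagonal entries (1,1,1,1,1,1,1).

Boundary ∂_2: C_2 → C_1 acts by ∂[p,q,r] = [q,r] − [p,r] + [p,q]. For instance
  ∂AGJ = GJ − AJ + AG,
  ∂DGL = GL − DL + DG.
The resulting 13×6 matrix has rank 5, and its Smith normal form has invariant factors (1,1,1,1,1).

The boundary map ∂_3: C_3 → C_2 sends each 3-simplex σ to the alternating sum Σ_i (−1)^i (σ with its i-th vertex removed). For instance
  ∂DFGL = FGL − DGL + DFL − DFG.
The 6×1 boundary matrix has rank 1 and Smith normal form diag(1).

Computing H_k = (kernel of ∂_k) / (image of ∂_{k+1}):

  H_0: rank C_0 − rank ∂_1 = 8 − 7 = 1, and the invariant factors of ∂_1 are all 1, so H_0 ≅ Z.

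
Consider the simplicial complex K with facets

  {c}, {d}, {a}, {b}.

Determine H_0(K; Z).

H_0 = Z^4.

We work with the vertex ordering a < b < c < d. The simplices of K, each written with vertices in increasing order, are:

  0-simplices (4): a, b, c, d

Hence C_0 ≅ Z^4.

Reading off H_k = ker ∂_k / im ∂_{k+1}:

  H_0: rank C_0 − rank ∂_1 = 4 − 0 = 4, and there is no ∂_1, so H_0 = Z^4.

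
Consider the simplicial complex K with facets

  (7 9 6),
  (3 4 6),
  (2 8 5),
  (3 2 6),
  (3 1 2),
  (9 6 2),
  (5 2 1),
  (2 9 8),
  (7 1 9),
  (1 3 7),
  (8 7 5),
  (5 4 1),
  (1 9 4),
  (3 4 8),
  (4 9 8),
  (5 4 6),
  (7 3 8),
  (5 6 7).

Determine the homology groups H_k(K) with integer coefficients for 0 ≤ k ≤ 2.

Order the vertices as 1 < 2 < 3 < 4 < 5 < 6 < 7 < 8 < 9. Listing each simplex with vertices in this order, K has dimension 2 with simplices:

  0-simplices (9): [1], [2], [3], [4], [5], [6], [7], [8], [9]
  1-simplices (27): (27 of them)
  2-simplices (18): [1,2,3], [1,2,5], [1,3,7], [1,4,5], [1,4,9], [1,7,9], [2,3,6], [2,5,8], [2,6,9], [2,8,9], [3,4,6], [3,4,8], [3,7,8], [4,5,6], [4,8,9], [5,6,7], [5,7,8], [6,7,9]

so the chain groups are C_0 ≅ Z^9, C_1 ≅ Z^27, C_2 ≅ Z^18.

Boundary ∂_1: C_1 → C_0 sends each edge [p,q] (with p < q) to q − p.
The resulting 9×27 matrix has rank 8, and its Smith normal form has invariant factors (1,1,1,1,1,1,1,1).

∂_2: C_2 → C_1 acts by ∂[p,q,r] = [q,r] − [p,r] + [p,q]. For instance
  ∂[1,7,9] = [7,9] − [1,9] + [1,7],
  ∂[5,6,7] = [6,7] − [5,7] + [5,6].
The resulting 27×18 matrix has rank 17, and its Smith normal form has invariant factors (1,1,1,1,1,1,1,1,1,1,1,1,1,1,1,1,1).

Now H_k = ker ∂_k / im ∂_{k+1}, so:

  H_0: rank C_0 − rank ∂_1 = 9 − 8 = 1, and the invariant factors of ∂_1 are all 1, so H_0 ≅ Z.
  H_1: rank ker ∂_1 − rank ∂_2 = (27 − 8) − 17 = 2, and the invariant factors of ∂_2 are all 1, so H_1 ≅ Z^2.
  H_2: rank ker ∂_2 − rank ∂_3 = (18 − 17) − 0 = 1, and there is no ∂_3, so H_2 ≅ Z.

(K is a triangulation of the torus T^2.)

H_0 ≅ Z,  H_1 ≅ Z^2,  H_2 ≅ Z.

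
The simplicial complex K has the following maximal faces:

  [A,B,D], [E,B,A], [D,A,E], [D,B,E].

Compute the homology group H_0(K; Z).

K has 4 vertices, 6 edges, 4 triangles.
rank ∂_0 = 0, rank ∂_1 = 3 ⇒ b_0 = 4 − 0 − 3 = 1; all invariant factors of ∂_1 are 1 so no torsion. So H_0 ≅ Z.

H_0 ≅ Z.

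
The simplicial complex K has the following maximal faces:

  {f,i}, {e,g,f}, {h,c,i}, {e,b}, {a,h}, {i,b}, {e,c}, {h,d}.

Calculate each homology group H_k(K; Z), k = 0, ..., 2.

H_0 = Z,  H_1 = Z^2,  H_2 = 0.

Fix the vertex order a < b < c < d < e < f < g < h < i and write every simplex with vertices in increasing order. Then dim K = 2 and the simplices of K are:

  0-simplices (9): a, b, c, d, e, f, g, h, i
  1-simplices (12): ah, be, bi, ce, ch, ci, dh, ef, eg, fg, fi, hi
  2-simplices (2): chi, efg

giving chain groups C_0 ≅ Z^9, C_1 ≅ Z^12, C_2 ≅ Z^2.

The boundary map ∂_1: C_1 → C_0 is given by ∂[p,q] = [q] − [p]. For instance
  ∂ce = e − c.
The 9×12 boundary matrix has rank 8 and Smith normal form diag(1,1,1,1,1,1,1,1).

The boundary map ∂_2: C_2 → C_1 sends each 2-simplex [p,q,r] to [q,r] − [p,r] + [p,q]. For instance
  ∂efg = fg − eg + ef,
  ∂chi = hi − ci + ch.
This gives a 12×2 integer matrix of rank 2; reducing to Smith normal form yields diagonal entries (1,1).

Now H_k = ker ∂_k / im ∂_{k+1}, so:

  H_0: rank C_0 − rank ∂_1 = 9 − 8 = 1, and the invariant factors of ∂_1 are all 1, so H_0 ≅ Z.
  H_1: rank ker ∂_1 − rank ∂_2 = (12 − 8) − 2 = 2, and the invariant factors of ∂_2 are all 1, so H_1 ≅ Z^2.
  H_2: rank ker ∂_2 − rank ∂_3 = (2 − 2) − 0 = 0, and there is no ∂_3, so H_2 ≅ 0.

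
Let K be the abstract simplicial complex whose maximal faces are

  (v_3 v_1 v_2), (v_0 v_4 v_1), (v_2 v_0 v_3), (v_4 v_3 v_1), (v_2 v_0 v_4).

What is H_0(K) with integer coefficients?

H_0 = Z.

Order the vertices as v_0 < v_1 < v_2 < v_3 < v_4. Listing each simplex with vertices in this order, K has dimension 2 with simplices:

  0-simplices (5): [v_0], [v_1], [v_2], [v_3], [v_4]
  1-simplices (10): [v_0,v_1], [v_0,v_2], [v_0,v_3], [v_0,v_4], [v_1,v_2], [v_1,v_3], [v_1,v_4], [v_2,v_3], [v_2,v_4], [v_3,v_4]
  2-simplices (5): [v_0,v_1,v_4], [v_0,v_2,v_3], [v_0,v_2,v_4], [v_1,v_2,v_3], [v_1,v_3,v_4]

Hence C_0 ≅ Z^5, C_1 ≅ Z^10, C_2 ≅ Z^5.

Boundary ∂_1: C_1 → C_0 sends each edge [p,q] (with p < q) to q − p.
The 5×10 boundary matrix has rank 4 and Smith normal form diag(1,1,1,1).

Boundary ∂_2: C_2 → C_1 maps a triangle to the signed sum of its edges. For instance
  ∂[v_1,v_3,v_4] = [v_3,v_4] − [v_1,v_4] + [v_1,v_3],
  ∂[v_0,v_2,v_4] = [v_2,v_4] − [v_0,v_4] + [v_0,v_2].
As a 10×5 matrix over Z this has rank 5, with invariant factors (1,1,1,1,1).

Reading off H_k = ker ∂_k / im ∂_{k+1}:

  H_0: rank C_0 − rank ∂_1 = 5 − 4 = 1, and the invariant factors of ∂_1 are all 1, so H_0 = Z.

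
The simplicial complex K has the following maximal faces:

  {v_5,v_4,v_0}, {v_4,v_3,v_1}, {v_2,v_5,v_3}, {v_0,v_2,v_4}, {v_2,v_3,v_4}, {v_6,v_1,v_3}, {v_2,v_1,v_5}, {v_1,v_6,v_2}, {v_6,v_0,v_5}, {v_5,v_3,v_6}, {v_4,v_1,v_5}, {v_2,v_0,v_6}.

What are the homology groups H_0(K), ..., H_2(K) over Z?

H_0 ≅ Z,  H_1 ≅ Z/2Z,  H_2 = 0.

K has 7 vertices, 18 edges, 12 triangles.
rank ∂_0 = 0, rank ∂_1 = 6 ⇒ b_0 = 7 − 0 − 6 = 1; all invariant factors of ∂_1 are 1 so no torsion. So H_0 ≅ Z.
rank ∂_1 = 6, rank ∂_2 = 12 ⇒ b_1 = 18 − 6 − 12 = 0; ∂_2 has invariant factor(s) [2] giving torsion. So H_1 ≅ Z/2Z.
rank ∂_2 = 12, rank ∂_3 = 0 ⇒ b_2 = 12 − 12 − 0 = 0. So H_2 ≅ 0.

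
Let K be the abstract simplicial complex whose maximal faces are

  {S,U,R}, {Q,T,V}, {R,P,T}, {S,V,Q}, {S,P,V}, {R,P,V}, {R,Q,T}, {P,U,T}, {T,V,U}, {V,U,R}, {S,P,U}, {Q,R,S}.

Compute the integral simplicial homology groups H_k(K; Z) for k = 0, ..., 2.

H_0 = Z,  H_1 = Z/2Z,  H_2 = 0.

Fix the vertex order P < Q < R < S < T < U < V and write every simplex with vertices in increasing order. Then dim K = 2 and the simplices of K are:

  0-simplices (7): P, Q, R, S, T, U, V
  1-simplices (18): PR, PS, PT, PU, PV, QR, QS, QT, QV, RS, RT, RU, RV, SU, SV, TU, TV, UV
  2-simplices (12): PRT, PRV, PSU, PSV, PTU, QRS, QRT, QSV, QTV, RSU, RUV, TUV

Hence C_0 ≅ Z^7, C_1 ≅ Z^18, C_2 ≅ Z^12.

Boundary ∂_1: C_1 → C_0 sends each edge [p,q] (with p < q) to q − p. For instance
  ∂QV = V − Q.
The 7×18 boundary matrix has rank 6 and Smith normal form diag(1,1,1,1,1,1).

Boundary ∂_2: C_2 → C_1 maps a triangle to the signed sum of its edges. For instance
  ∂PRV = RV − PV + PR,
  ∂PSU = SU − PU + PS.
This gives a 18×12 integer matrix of rank 12; reducing to Smith normal form yields diagonal entries (1,1,1,1,1,1,1,1,1,1,1,2).

From H_k ≅ ker(∂_k) / im(∂_{k+1}) we obtain:

  H_0: rank C_0 − rank ∂_1 = 7 − 6 = 1, and the invariant factors of ∂_1 are all 1, so H_0 = Z.
  H_1: rank ker ∂_1 − rank ∂_2 = (18 − 6) − 12 = 0, and ∂_2 has invariant factor 2 > 1, so H_1 = Z/2Z.
  H_2: rank ker ∂_2 − rank ∂_3 = (12 − 12) − 0 = 0, and there is no ∂_3, so H_2 = 0.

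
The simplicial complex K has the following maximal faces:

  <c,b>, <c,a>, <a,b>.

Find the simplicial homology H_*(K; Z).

K has 3 vertices, 3 edges.
rank ∂_0 = 0, rank ∂_1 = 2 ⇒ b_0 = 3 − 0 − 2 = 1; all invariant factors of ∂_1 are 1 so no torsion. So H_0 = Z.
rank ∂_1 = 2, rank ∂_2 = 0 ⇒ b_1 = 3 − 2 − 0 = 1. So H_1 = Z.

H_0 = Z,  H_1 = Z.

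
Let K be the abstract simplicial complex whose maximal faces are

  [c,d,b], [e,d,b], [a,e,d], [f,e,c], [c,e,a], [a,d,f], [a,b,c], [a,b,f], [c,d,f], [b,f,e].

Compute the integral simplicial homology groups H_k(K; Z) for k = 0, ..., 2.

We work with the vertex ordering a < b < c < d < e < f. The simplices of K, each written with vertices in increasing order, are:

  0-simplices (6): a, b, c, d, e, f
  1-simplices (15): ab, ac, ad, ae, af, bc, bd, be, bf, cd, ce, cf, de, df, ef
  2-simplices (10): abc, abf, ace, ade, adf, bcd, bde, bef, cdf, cef

Hence C_0 ≅ Z^6, C_1 ≅ Z^15, C_2 ≅ Z^10.

∂_1: C_1 → C_0 is given by ∂[p,q] = [q] − [p]. For instance
  ∂af = f − a.
As a 6×15 matrix over Z this has rank 5, with invariant factors (1,1,1,1,1).

∂_2: C_2 → C_1 sends each 2-simplex [p,q,r] to [q,r] − [p,r] + [p,q]. For instance
  ∂abc = bc − ac + ab,
  ∂bde = de − be + bd.
This gives a 15×10 integer matrix of rank 10; reducing to Smith normal form yields diagonal entries (1,1,1,1,1,1,1,1,1,2).

Reading off H_k = ker ∂_k / im ∂_{k+1}:

  H_0: rank C_0 − rank ∂_1 = 6 − 5 = 1, and the invariant factors of ∂_1 are all 1, so H_0 ≅ Z.
  H_1: rank ker ∂_1 − rank ∂_2 = (15 − 5) − 10 = 0, and ∂_2 has invariant factor 2 > 1, so H_1 ≅ Z/2Z.
  H_2: rank ker ∂_2 − rank ∂_3 = (10 − 10) − 0 = 0, and there is no ∂_3, so H_2 ≅ 0.

H_0 ≅ Z,  H_1 ≅ Z/2Z,  H_2 = 0.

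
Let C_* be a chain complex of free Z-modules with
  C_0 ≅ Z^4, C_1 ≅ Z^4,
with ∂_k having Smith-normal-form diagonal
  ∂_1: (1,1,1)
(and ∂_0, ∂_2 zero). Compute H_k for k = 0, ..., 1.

H_0 = Z,  H_1 = Z.

H_0: b_0 = 4 − 0 − 3 = 1; torsion from ∂_1 factors > 1: none. So H_0 = Z.
H_1: b_1 = 4 − 3 − 0 = 1; torsion from ∂_2 factors > 1: none. So H_1 = Z.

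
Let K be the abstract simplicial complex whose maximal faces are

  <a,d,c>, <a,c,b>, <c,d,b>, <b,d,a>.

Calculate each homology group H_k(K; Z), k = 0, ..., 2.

K has 4 vertices, 6 edges, 4 triangles.
rank ∂_0 = 0, rank ∂_1 = 3 ⇒ b_0 = 4 − 0 − 3 = 1; all invariant factors of ∂_1 are 1 so no torsion. So H_0 = Z.
rank ∂_1 = 3, rank ∂_2 = 3 ⇒ b_1 = 6 − 3 − 3 = 0; all invariant factors of ∂_2 are 1 so no torsion. So H_1 = 0.
rank ∂_2 = 3, rank ∂_3 = 0 ⇒ b_2 = 4 − 3 − 0 = 1. So H_2 = Z.

H_0 = Z,  H_1 = 0,  H_2 = Z.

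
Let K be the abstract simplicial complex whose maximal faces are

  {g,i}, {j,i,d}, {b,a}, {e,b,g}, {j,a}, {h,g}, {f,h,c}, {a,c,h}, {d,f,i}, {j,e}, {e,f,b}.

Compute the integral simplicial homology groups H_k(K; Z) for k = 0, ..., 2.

Order the vertices as a < b < c < d < e < f < g < h < i < j. Listing each simplex with vertices in this order, K has dimension 2 with simplices:

  0-simplices (10): a, b, c, d, e, f, g, h, i, j
  1-simplices (20): ab, ac, ah, aj, be, bf, bg, cf, ch, df, di, dj, ef, eg, ej, fh, fi, gh, gi, ij
  2-simplices (6): ach, bef, beg, cfh, dfi, dij

Hence C_0 ≅ Z^10, C_1 ≅ Z^20, C_2 ≅ Z^6.

Boundary ∂_1: C_1 → C_0 is given by ∂[p,q] = [q] − [p]. For instance
  ∂bg = g − b.
The resulting 10×20 matrix has rank 9, and its Smith normal form has invariant factors (1,1,1,1,1,1,1,1,1).

∂_2: C_2 → C_1 sends each 2-simplex [p,q,r] to [q,r] − [p,r] + [p,q]. For instance
  ∂dij = ij − dj + di,
  ∂cfh = fh − ch + cf.
The 20×6 boundary matrix has rank 6 and Smith normal form diag(1,1,1,1,1,1).

Reading off H_k = ker ∂_k / im ∂_{k+1}:

  H_0: rank C_0 − rank ∂_1 = 10 − 9 = 1, and the invariant factors of ∂_1 are all 1, so H_0 = Z.
  H_1: rank ker ∂_1 − rank ∂_2 = (20 − 9) − 6 = 5, and the invariant factors of ∂_2 are all 1, so H_1 = Z^5.
  H_2: rank ker ∂_2 − rank ∂_3 = (6 − 6) − 0 = 0, and there is no ∂_3, so H_2 = 0.

H_0 = Z,  H_1 = Z^5,  H_2 = 0.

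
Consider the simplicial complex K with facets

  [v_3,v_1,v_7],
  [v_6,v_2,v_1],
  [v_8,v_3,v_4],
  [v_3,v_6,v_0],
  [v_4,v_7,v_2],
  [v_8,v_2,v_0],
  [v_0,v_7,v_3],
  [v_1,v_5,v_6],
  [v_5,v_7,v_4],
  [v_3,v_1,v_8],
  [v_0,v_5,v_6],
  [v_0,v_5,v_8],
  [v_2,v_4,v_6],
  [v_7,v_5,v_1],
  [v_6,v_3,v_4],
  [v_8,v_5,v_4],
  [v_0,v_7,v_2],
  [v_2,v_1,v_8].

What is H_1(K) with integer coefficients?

Fix the vertex order v_0 < v_1 < v_2 < v_3 < v_4 < v_5 < v_6 < v_7 < v_8 and write every simplex with vertices in increasing order. Then dim K = 2 and the simplices of K are:

  0-simplices (9): [v_0], [v_1], [v_2], [v_3], [v_4], [v_5], [v_6], [v_7], [v_8]
  1-simplices (27): (27 of them)
  2-simplices (18): (18 of them)

so the chain groups are C_0 ≅ Z^9, C_1 ≅ Z^27, C_2 ≅ Z^18.

The boundary map ∂_1: C_1 → C_0 sends each edge [p,q] (with p < q) to q − p.
This gives a 9×27 integer matrix of rank 8; reducing to Smith normal form yields diagonal entries (1,1,1,1,1,1,1,1).

∂_2: C_2 → C_1 acts by ∂[p,q,r] = [q,r] − [p,r] + [p,q]. For instance
  ∂[v_0,v_2,v_7] = [v_2,v_7] − [v_0,v_7] + [v_0,v_2],
  ∂[v_1,v_3,v_8] = [v_3,v_8] − [v_1,v_8] + [v_1,v_3].
The resulting 27×18 matrix has rank 17, and its Smith normal form has invariant factors (1,1,1,1,1,1,1,1,1,1,1,1,1,1,1,1,1).

Reading off H_k = ker ∂_k / im ∂_{k+1}:

  H_1: rank ker ∂_1 − rank ∂_2 = (27 − 8) − 17 = 2, and the invariant factors of ∂_2 are all 1, so H_1 ≅ Z^2.

H_1 = Z^2.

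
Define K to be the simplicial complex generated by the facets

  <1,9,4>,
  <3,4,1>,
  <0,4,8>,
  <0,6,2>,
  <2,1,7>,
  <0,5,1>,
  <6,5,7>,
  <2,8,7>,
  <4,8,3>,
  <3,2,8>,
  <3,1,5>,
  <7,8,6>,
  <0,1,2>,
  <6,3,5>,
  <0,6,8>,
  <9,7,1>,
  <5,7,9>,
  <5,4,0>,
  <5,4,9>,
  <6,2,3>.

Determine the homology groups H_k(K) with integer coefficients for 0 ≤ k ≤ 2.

H_0 ≅ Z,  H_1 ≅ Z × Z/2,  H_2 = 0.

K has 10 vertices, 30 edges, 20 triangles.
rank ∂_0 = 0, rank ∂_1 = 9 ⇒ b_0 = 10 − 0 − 9 = 1; all invariant factors of ∂_1 are 1 so no torsion. So H_0 = Z.
rank ∂_1 = 9, rank ∂_2 = 20 ⇒ b_1 = 30 − 9 − 20 = 1; ∂_2 has invariant factor(s) [2] giving torsion. So H_1 = Z × Z/2.
rank ∂_2 = 20, rank ∂_3 = 0 ⇒ b_2 = 20 − 20 − 0 = 0. So H_2 = 0.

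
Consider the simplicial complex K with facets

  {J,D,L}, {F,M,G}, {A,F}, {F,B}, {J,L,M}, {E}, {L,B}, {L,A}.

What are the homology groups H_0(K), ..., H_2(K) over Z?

H_0 ≅ Z^2,  H_1 ≅ Z^2,  H_2 = 0.

Fix the vertex order A < B < D < E < F < G < J < L < M and write every simplex with vertices in increasing order. Then dim K = 2 and the simplices of K are:

  0-simplices (9): A, B, D, E, F, G, J, L, M
  1-simplices (12): AF, AL, BF, BL, DJ, DL, FG, FM, GM, JL, JM, LM
  2-simplices (3): DJL, FGM, JLM

so the chain groups are C_0 ≅ Z^9, C_1 ≅ Z^12, C_2 ≅ Z^3.

Boundary ∂_1: C_1 → C_0 sends each edge [p,q] (with p < q) to q − p. For instance
  ∂JM = M − J.
This gives a 9×12 integer matrix of rank 7; reducing to Smith normal form yields diagonal entries (1,1,1,1,1,1,1).

The boundary map ∂_2: C_2 → C_1 acts by ∂[p,q,r] = [q,r] − [p,r] + [p,q]. For instance
  ∂DJL = JL − DL + DJ,
  ∂JLM = LM − JM + JL.
The resulting 12×3 matrix has rank 3, and its Smith normal form has invariant factors (1,1,1).

Now H_k = ker ∂_k / im ∂_{k+1}, so:

  H_0: rank C_0 − rank ∂_1 = 9 − 7 = 2, and the invariant factors of ∂_1 are all 1, so H_0 ≅ Z^2.
  H_1: rank ker ∂_1 − rank ∂_2 = (12 − 7) − 3 = 2, and the invariant factors of ∂_2 are all 1, so H_1 ≅ Z^2.
  H_2: rank ker ∂_2 − rank ∂_3 = (3 − 3) − 0 = 0, and there is no ∂_3, so H_2 ≅ 0.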